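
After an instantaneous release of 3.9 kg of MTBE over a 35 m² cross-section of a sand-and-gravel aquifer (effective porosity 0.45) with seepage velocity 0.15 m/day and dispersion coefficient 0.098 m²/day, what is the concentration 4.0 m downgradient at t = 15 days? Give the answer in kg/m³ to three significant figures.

0.0342 kg/m³

For an instantaneous plane source, C(x,t) = M/(n_e·A·√(4πDt)) · exp(−(x−vt)²/(4Dt)), with n_e·A the pore (flow) area.
Plume center vt = 0.15 × 15 = 2.25 m, so the well at 4.0 m is 1.75 m downgradient of the peak.
√(4πDt) = 4.298 m, giving peak height M/(n_e·A·√(4πDt)) = 3.9/(0.45 × 35 × 4.298) = 0.05761 kg/m³.
(x−vt)²/(4Dt) = (1.75)²/(4 × 0.098 × 15) = 0.5208; exp(−0.5208) = 0.5940.
C = 0.05761 × 0.5940 = 0.0342 kg/m³.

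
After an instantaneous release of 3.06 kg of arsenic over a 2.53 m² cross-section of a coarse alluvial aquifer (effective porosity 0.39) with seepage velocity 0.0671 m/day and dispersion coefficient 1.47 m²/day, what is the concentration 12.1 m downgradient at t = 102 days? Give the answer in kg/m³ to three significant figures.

0.0682 kg/m³

For an instantaneous plane source, C(x,t) = M/(n_e·A·√(4πDt)) · exp(−(x−vt)²/(4Dt)), with n_e·A the pore (flow) area.
Plume center vt = 0.0671 × 102 = 6.8442 m, so the well at 12.1 m is 5.2558 m downgradient of the peak.
√(4πDt) = 43.41 m, giving peak height M/(n_e·A·√(4πDt)) = 3.06/(0.39 × 2.53 × 43.41) = 0.07144 kg/m³.
(x−vt)²/(4Dt) = (5.2558)²/(4 × 1.47 × 102) = 0.04606; exp(−0.04606) = 0.9550.
C = 0.07144 × 0.9550 = 0.0682 kg/m³.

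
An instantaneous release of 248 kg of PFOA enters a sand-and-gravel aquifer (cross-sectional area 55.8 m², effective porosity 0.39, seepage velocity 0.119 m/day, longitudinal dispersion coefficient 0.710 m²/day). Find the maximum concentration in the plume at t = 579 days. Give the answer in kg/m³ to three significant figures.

The peak of an instantaneous 1D plume sits at x = vt; there the Gaussian factor is 1 and C_max = M/(n_e·A·√(4πDt)), where n_e·A is the pore area the mass is dissolved in.
√(4πDt) = √(4π × 0.710 × 579) = 71.87 m, so C_max = 248/(0.39 × 55.8 × 71.87) = 0.159 kg/m³.

0.159 kg/m³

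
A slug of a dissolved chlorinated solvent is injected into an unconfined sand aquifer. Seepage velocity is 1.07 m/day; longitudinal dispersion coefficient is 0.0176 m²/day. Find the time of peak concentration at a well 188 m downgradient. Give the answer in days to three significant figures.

For the 1D instantaneous-source solution, setting ∂C/∂t = 0 at fixed x gives v²t² + 2Dt − x² = 0, so t = (√(D² + v²x²) − D)/v².
√(D² + v²x²) = √(0.0176² + 1.07² × 188²) = 201.2; v² = 1.1449.
t = (201.2 − 0.0176)/1.1449 = 176 days (vs. the pure-advection estimate x/v = 176 d).

176 days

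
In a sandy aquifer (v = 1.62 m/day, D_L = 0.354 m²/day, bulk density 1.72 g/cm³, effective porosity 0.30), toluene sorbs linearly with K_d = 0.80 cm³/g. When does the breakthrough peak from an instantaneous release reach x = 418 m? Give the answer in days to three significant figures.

Retardation factor R = 1 + ρ_b·K_d/n = 1 + 1.72 × 0.80/0.30 = 5.587.
Sorption retards both mechanisms: v_R = v/R = 0.2900 m/day, D_R = D/R = 0.06336 m²/day.
Peak time from v_R²t² + 2D_R t − x² = 0: t = (√(D_R² + v_R²x²) − D_R)/v_R².
√(D_R² + v_R²x²) = √(0.06336² + 0.2900² × 418²) = 121.2; v_R² = 0.08410.
t = (121.2 − 0.06336)/0.08410 = 1440 days.

1440 days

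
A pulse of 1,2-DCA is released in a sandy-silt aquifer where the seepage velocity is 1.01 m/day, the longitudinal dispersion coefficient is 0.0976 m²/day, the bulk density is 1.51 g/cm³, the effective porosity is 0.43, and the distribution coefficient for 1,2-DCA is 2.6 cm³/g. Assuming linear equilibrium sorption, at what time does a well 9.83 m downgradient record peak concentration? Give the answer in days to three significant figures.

Retardation factor R = 1 + ρ_b·K_d/n = 1 + 1.51 × 2.6/0.43 = 10.13.
Sorption retards both mechanisms: v_R = v/R = 0.09970 m/day, D_R = D/R = 0.009635 m²/day.
Peak time from v_R²t² + 2D_R t − x² = 0: t = (√(D_R² + v_R²x²) − D_R)/v_R².
√(D_R² + v_R²x²) = √(0.009635² + 0.09970² × 9.83²) = 0.9801; v_R² = 0.009940.
t = (0.9801 − 0.009635)/0.009940 = 97.6 days.

97.6 days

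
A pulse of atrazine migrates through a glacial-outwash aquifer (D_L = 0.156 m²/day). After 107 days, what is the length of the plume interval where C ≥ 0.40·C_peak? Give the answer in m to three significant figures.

The plume is Gaussian with σ = √(2Dt) = √(2 × 0.156 × 107) = 5.778 m.
C/C_peak = exp(−Δx²/(2σ²)) = 0.40 ⇒ Δx = σ·√(−2 ln 0.40) = 5.778 × 1.354 = 7.823 m.
Width = 2Δx = 15.6 m.

15.6 m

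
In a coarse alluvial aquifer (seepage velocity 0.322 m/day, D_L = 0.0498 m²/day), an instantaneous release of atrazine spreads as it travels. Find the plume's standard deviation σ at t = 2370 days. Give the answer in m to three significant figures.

15.4 m

Dispersive spreading gives a Gaussian with σ² = 2Dt; advection only shifts the center.
σ = √(2 × 0.0498 × 2370) = 15.4 m.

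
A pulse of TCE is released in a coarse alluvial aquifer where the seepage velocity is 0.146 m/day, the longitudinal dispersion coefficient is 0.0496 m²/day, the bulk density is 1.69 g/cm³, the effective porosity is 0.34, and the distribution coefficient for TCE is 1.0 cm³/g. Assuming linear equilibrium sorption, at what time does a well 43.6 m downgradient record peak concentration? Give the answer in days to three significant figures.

1770 days

Retardation factor R = 1 + ρ_b·K_d/n = 1 + 1.69 × 1.0/0.34 = 5.971.
Sorption retards both mechanisms: v_R = v/R = 0.02445 m/day, D_R = D/R = 0.008307 m²/day.
Peak time from v_R²t² + 2D_R t − x² = 0: t = (√(D_R² + v_R²x²) − D_R)/v_R².
√(D_R² + v_R²x²) = √(0.008307² + 0.02445² × 43.6²) = 1.066; v_R² = 0.0005978.
t = (1.066 − 0.008307)/0.0005978 = 1770 days.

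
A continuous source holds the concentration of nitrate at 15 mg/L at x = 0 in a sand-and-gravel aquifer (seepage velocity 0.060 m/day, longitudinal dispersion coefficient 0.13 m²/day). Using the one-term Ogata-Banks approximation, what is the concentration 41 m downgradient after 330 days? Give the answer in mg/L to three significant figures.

For a continuous step input, C/C₀ ≈ ½·erfc((x−vt)/(2√(Dt))).
vt = 0.060 × 330 = 19.8 m and 2√(Dt) = 2√(0.13 × 330) = 13.10 m.
Argument (x−vt)/(2√(Dt)) = (41 − 19.8)/13.10 = 1.618; ½·erfc(1.618) = 0.01106.
C = 15 × 0.01106 = 0.166 mg/L.

0.166 mg/L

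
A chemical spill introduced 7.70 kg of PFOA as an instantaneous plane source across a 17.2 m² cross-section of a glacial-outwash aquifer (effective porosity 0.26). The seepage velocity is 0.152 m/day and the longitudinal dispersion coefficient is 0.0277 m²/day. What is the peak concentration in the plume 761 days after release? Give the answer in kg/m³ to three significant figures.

The peak of an instantaneous 1D plume sits at x = vt; there the Gaussian factor is 1 and C_max = M/(n_e·A·√(4πDt)), where n_e·A is the pore area the mass is dissolved in.
√(4πDt) = √(4π × 0.0277 × 761) = 16.28 m, so C_max = 7.70/(0.26 × 17.2 × 16.28) = 0.106 kg/m³.

0.106 kg/m³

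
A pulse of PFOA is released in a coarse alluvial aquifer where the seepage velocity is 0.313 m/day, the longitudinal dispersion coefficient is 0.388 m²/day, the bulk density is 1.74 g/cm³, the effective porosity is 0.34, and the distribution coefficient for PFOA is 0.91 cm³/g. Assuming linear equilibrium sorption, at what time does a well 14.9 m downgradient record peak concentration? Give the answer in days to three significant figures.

248 days

Retardation factor R = 1 + ρ_b·K_d/n = 1 + 1.74 × 0.91/0.34 = 5.657.
Sorption retards both mechanisms: v_R = v/R = 0.05533 m/day, D_R = D/R = 0.06859 m²/day.
Peak time from v_R²t² + 2D_R t − x² = 0: t = (√(D_R² + v_R²x²) − D_R)/v_R².
√(D_R² + v_R²x²) = √(0.06859² + 0.05533² × 14.9²) = 0.8273; v_R² = 0.003061.
t = (0.8273 − 0.06859)/0.003061 = 248 days.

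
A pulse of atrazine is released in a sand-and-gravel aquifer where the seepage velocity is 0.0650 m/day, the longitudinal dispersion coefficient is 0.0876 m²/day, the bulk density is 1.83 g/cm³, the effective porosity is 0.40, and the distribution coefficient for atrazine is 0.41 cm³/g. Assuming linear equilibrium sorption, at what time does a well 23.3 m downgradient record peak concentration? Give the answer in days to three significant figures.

973 days

Retardation factor R = 1 + ρ_b·K_d/n = 1 + 1.83 × 0.41/0.40 = 2.876.
Sorption retards both mechanisms: v_R = v/R = 0.02260 m/day, D_R = D/R = 0.03046 m²/day.
Peak time from v_R²t² + 2D_R t − x² = 0: t = (√(D_R² + v_R²x²) − D_R)/v_R².
√(D_R² + v_R²x²) = √(0.03046² + 0.02260² × 23.3²) = 0.5275; v_R² = 0.0005108.
t = (0.5275 − 0.03046)/0.0005108 = 973 days.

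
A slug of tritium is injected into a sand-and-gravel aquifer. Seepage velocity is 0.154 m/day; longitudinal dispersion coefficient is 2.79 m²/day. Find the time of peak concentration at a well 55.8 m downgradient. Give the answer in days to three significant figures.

263 days

For the 1D instantaneous-source solution, setting ∂C/∂t = 0 at fixed x gives v²t² + 2Dt − x² = 0, so t = (√(D² + v²x²) − D)/v².
√(D² + v²x²) = √(2.79² + 0.154² × 55.8²) = 9.035; v² = 0.023716.
t = (9.035 − 2.79)/0.023716 = 263 days (vs. the pure-advection estimate x/v = 362 d).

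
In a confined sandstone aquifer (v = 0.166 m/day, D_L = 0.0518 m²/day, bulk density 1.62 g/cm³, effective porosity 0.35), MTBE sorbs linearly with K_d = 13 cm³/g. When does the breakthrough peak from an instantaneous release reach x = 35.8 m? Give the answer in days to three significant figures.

13100 days

Retardation factor R = 1 + ρ_b·K_d/n = 1 + 1.62 × 13/0.35 = 61.17.
Sorption retards both mechanisms: v_R = v/R = 0.002714 m/day, D_R = D/R = 0.0008468 m²/day.
Peak time from v_R²t² + 2D_R t − x² = 0: t = (√(D_R² + v_R²x²) − D_R)/v_R².
√(D_R² + v_R²x²) = √(0.0008468² + 0.002714² × 35.8²) = 0.09716; v_R² = 7.366e-06.
t = (0.09716 − 0.0008468)/7.366e-06 = 13100 days.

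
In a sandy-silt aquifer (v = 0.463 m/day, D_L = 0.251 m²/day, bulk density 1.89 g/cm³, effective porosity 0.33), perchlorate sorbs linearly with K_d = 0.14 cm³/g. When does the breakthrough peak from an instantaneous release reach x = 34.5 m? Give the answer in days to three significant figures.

Retardation factor R = 1 + ρ_b·K_d/n = 1 + 1.89 × 0.14/0.33 = 1.802.
Sorption retards both mechanisms: v_R = v/R = 0.2569 m/day, D_R = D/R = 0.1393 m²/day.
Peak time from v_R²t² + 2D_R t − x² = 0: t = (√(D_R² + v_R²x²) − D_R)/v_R².
√(D_R² + v_R²x²) = √(0.1393² + 0.2569² × 34.5²) = 8.864; v_R² = 0.06600.
t = (8.864 − 0.1393)/0.06600 = 132 days.

132 days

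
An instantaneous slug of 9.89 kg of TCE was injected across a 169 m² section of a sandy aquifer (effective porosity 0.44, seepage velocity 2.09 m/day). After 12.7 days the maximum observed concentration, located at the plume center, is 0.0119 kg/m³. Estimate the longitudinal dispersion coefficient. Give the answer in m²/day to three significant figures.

At the plume center C_max = M/(n_e·A·√(4πDt)), so D = M²/(4πt·(n_e·A·C_max)²).
n_e·A·C_max = 0.44 × 169 × 0.0119 = 0.8849 kg/m.
D = 9.89²/(4π × 12.7 × 0.8849²) = 0.783 m²/day.

0.783 m²/day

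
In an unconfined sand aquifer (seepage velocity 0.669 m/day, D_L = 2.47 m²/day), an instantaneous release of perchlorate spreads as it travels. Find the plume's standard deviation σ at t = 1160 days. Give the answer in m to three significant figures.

75.7 m

Dispersive spreading gives a Gaussian with σ² = 2Dt; advection only shifts the center.
σ = √(2 × 2.47 × 1160) = 75.7 m.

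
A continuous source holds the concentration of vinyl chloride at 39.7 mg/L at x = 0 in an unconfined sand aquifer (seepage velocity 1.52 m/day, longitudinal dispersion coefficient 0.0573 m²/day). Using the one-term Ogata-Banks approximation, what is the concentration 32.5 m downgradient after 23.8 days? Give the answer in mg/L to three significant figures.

39.2 mg/L

For a continuous step input, C/C₀ ≈ ½·erfc((x−vt)/(2√(Dt))).
vt = 1.52 × 23.8 = 36.176 m and 2√(Dt) = 2√(0.0573 × 23.8) = 2.336 m.
Argument (x−vt)/(2√(Dt)) = (32.5 − 36.176)/2.336 = -1.574; ½·erfc(-1.574) = 0.9870.
C = 39.7 × 0.9870 = 39.2 mg/L.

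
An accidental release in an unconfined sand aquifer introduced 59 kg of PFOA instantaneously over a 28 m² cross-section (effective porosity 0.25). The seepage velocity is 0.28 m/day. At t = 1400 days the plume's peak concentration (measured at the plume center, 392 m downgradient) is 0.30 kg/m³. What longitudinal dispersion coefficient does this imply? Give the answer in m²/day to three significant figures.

0.0449 m²/day

At the plume center C_max = M/(n_e·A·√(4πDt)), so D = M²/(4πt·(n_e·A·C_max)²).
n_e·A·C_max = 0.25 × 28 × 0.30 = 2.100 kg/m.
D = 59²/(4π × 1400 × 2.100²) = 0.0449 m²/day.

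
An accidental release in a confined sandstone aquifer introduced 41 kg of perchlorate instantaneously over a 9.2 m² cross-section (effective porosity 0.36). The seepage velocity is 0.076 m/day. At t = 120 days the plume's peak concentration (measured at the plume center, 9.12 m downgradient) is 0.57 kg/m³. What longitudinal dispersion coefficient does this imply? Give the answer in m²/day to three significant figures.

0.313 m²/day

At the plume center C_max = M/(n_e·A·√(4πDt)), so D = M²/(4πt·(n_e·A·C_max)²).
n_e·A·C_max = 0.36 × 9.2 × 0.57 = 1.888 kg/m.
D = 41²/(4π × 120 × 1.888²) = 0.313 m²/day.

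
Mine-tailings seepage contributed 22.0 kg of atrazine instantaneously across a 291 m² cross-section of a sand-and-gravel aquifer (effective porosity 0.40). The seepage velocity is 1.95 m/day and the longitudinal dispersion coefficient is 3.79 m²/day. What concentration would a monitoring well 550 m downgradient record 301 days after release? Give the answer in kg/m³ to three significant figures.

For an instantaneous plane source, C(x,t) = M/(n_e·A·√(4πDt)) · exp(−(x−vt)²/(4Dt)), with n_e·A the pore (flow) area.
Plume center vt = 1.95 × 301 = 586.95 m, so the well at 550 m is 36.95 m upgradient of the peak.
√(4πDt) = 119.7 m, giving peak height M/(n_e·A·√(4πDt)) = 22.0/(0.40 × 291 × 119.7) = 0.001579 kg/m³.
(x−vt)²/(4Dt) = (-36.95)²/(4 × 3.79 × 301) = 0.2992; exp(−0.2992) = 0.7414.
C = 0.001579 × 0.7414 = 0.00117 kg/m³.

0.00117 kg/m³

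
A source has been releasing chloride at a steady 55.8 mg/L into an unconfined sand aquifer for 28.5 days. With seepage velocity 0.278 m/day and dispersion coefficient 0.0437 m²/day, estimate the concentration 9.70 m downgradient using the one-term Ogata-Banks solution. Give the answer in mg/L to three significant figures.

7.26 mg/L

For a continuous step input, C/C₀ ≈ ½·erfc((x−vt)/(2√(Dt))).
vt = 0.278 × 28.5 = 7.923 m and 2√(Dt) = 2√(0.0437 × 28.5) = 2.232 m.
Argument (x−vt)/(2√(Dt)) = (9.70 − 7.923)/2.232 = 0.7961; ½·erfc(0.7961) = 0.1301.
C = 55.8 × 0.1301 = 7.26 mg/L.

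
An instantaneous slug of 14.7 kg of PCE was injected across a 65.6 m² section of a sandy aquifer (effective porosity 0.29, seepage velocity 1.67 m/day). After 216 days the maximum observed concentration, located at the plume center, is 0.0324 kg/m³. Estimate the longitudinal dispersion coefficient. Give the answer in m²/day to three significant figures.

0.210 m²/day

At the plume center C_max = M/(n_e·A·√(4πDt)), so D = M²/(4πt·(n_e·A·C_max)²).
n_e·A·C_max = 0.29 × 65.6 × 0.0324 = 0.6164 kg/m.
D = 14.7²/(4π × 216 × 0.6164²) = 0.210 m²/day.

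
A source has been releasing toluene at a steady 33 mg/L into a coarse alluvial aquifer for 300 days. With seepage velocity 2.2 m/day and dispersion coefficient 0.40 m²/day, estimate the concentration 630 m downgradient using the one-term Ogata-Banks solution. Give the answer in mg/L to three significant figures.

32.1 mg/L

For a continuous step input, C/C₀ ≈ ½·erfc((x−vt)/(2√(Dt))).
vt = 2.2 × 300 = 660 m and 2√(Dt) = 2√(0.40 × 300) = 21.91 m.
Argument (x−vt)/(2√(Dt)) = (630 − 660)/21.91 = -1.369; ½·erfc(-1.369) = 0.9736.
C = 33 × 0.9736 = 32.1 mg/L.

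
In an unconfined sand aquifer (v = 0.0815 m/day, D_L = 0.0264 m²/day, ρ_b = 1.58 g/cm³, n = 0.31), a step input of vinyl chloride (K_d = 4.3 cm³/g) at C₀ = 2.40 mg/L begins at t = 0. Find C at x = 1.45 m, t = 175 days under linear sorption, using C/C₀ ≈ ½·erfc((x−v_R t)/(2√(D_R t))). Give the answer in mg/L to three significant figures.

Retardation factor R = 1 + ρ_b·K_d/n = 1 + 1.58 × 4.3/0.31 = 22.92.
Sorption retards both mechanisms: v_R = v/R = 0.003556 m/day, D_R = D/R = 0.001152 m²/day.
v_R·t = 0.003556 × 175 = 0.6223 m; 2√(D_R t) = 0.8980 m; argument = (1.45 − 0.6223)/0.8980 = 0.9217.
C = C₀ × ½·erfc(0.9217) = 2.40 × 0.09621 = 0.231 mg/L.

0.231 mg/L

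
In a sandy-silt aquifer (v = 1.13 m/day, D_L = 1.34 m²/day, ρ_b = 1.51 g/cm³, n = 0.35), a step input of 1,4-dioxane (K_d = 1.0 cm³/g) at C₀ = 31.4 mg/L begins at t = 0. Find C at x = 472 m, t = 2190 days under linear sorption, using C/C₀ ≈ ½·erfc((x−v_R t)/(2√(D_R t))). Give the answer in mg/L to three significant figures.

Retardation factor R = 1 + ρ_b·K_d/n = 1 + 1.51 × 1.0/0.35 = 5.314.
Sorption retards both mechanisms: v_R = v/R = 0.2126 m/day, D_R = D/R = 0.2522 m²/day.
v_R·t = 0.2126 × 2190 = 465.594 m; 2√(D_R t) = 47.00 m; argument = (472 − 465.594)/47.00 = 0.1363.
C = C₀ × ½·erfc(0.1363) = 31.4 × 0.4236 = 13.3 mg/L.

13.3 mg/L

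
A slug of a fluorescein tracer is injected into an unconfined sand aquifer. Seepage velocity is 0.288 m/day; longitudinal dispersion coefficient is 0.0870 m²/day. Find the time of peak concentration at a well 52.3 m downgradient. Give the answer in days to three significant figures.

181 days

For the 1D instantaneous-source solution, setting ∂C/∂t = 0 at fixed x gives v²t² + 2Dt − x² = 0, so t = (√(D² + v²x²) − D)/v².
√(D² + v²x²) = √(0.0870² + 0.288² × 52.3²) = 15.06; v² = 0.082944.
t = (15.06 − 0.0870)/0.082944 = 181 days (vs. the pure-advection estimate x/v = 182 d).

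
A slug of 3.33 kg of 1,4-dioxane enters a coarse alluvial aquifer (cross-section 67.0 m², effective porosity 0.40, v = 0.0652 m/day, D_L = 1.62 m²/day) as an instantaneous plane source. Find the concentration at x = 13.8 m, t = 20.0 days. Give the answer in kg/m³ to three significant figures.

For an instantaneous plane source, C(x,t) = M/(n_e·A·√(4πDt)) · exp(−(x−vt)²/(4Dt)), with n_e·A the pore (flow) area.
Plume center vt = 0.0652 × 20.0 = 1.304 m, so the well at 13.8 m is 12.496 m downgradient of the peak.
√(4πDt) = 20.18 m, giving peak height M/(n_e·A·√(4πDt)) = 3.33/(0.40 × 67.0 × 20.18) = 0.006157 kg/m³.
(x−vt)²/(4Dt) = (12.496)²/(4 × 1.62 × 20.0) = 1.205; exp(−1.205) = 0.2997.
C = 0.006157 × 0.2997 = 0.00185 kg/m³.

0.00185 kg/m³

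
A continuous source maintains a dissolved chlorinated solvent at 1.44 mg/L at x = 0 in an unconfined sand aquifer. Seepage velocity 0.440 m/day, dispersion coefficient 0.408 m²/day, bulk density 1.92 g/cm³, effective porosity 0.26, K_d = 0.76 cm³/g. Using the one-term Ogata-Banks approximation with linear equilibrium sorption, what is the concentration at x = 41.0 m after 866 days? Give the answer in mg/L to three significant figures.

1.36 mg/L

Retardation factor R = 1 + ρ_b·K_d/n = 1 + 1.92 × 0.76/0.26 = 6.612.
Sorption retards both mechanisms: v_R = v/R = 0.06655 m/day, D_R = D/R = 0.06171 m²/day.
v_R·t = 0.06655 × 866 = 57.6323 m; 2√(D_R t) = 14.62 m; argument = (41.0 − 57.6323)/14.62 = -1.138.
C = C₀ × ½·erfc(-1.138) = 1.44 × 0.9462 = 1.36 mg/L.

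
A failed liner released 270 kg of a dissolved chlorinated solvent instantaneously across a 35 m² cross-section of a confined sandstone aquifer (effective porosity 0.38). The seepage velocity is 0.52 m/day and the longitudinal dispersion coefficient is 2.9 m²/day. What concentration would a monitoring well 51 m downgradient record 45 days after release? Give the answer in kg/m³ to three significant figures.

For an instantaneous plane source, C(x,t) = M/(n_e·A·√(4πDt)) · exp(−(x−vt)²/(4Dt)), with n_e·A the pore (flow) area.
Plume center vt = 0.52 × 45 = 23.4 m, so the well at 51 m is 27.6 m downgradient of the peak.
√(4πDt) = 40.50 m, giving peak height M/(n_e·A·√(4πDt)) = 270/(0.38 × 35 × 40.50) = 0.5013 kg/m³.
(x−vt)²/(4Dt) = (27.6)²/(4 × 2.9 × 45) = 1.459; exp(−1.459) = 0.2325.
C = 0.5013 × 0.2325 = 0.117 kg/m³.

0.117 kg/m³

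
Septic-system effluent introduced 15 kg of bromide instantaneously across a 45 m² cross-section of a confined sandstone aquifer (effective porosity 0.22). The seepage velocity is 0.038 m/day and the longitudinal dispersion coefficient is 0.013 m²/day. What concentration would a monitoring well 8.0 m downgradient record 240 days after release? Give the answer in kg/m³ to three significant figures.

0.219 kg/m³

For an instantaneous plane source, C(x,t) = M/(n_e·A·√(4πDt)) · exp(−(x−vt)²/(4Dt)), with n_e·A the pore (flow) area.
Plume center vt = 0.038 × 240 = 9.12 m, so the well at 8.0 m is 1.12 m upgradient of the peak.
√(4πDt) = 6.262 m, giving peak height M/(n_e·A·√(4πDt)) = 15/(0.22 × 45 × 6.262) = 0.2420 kg/m³.
(x−vt)²/(4Dt) = (-1.12)²/(4 × 0.013 × 240) = 0.1005; exp(−0.1005) = 0.9044.
C = 0.2420 × 0.9044 = 0.219 kg/m³.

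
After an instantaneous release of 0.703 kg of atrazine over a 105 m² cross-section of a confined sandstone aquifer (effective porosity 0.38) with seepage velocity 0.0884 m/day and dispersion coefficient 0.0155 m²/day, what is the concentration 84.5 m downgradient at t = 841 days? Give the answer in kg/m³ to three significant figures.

0.000190 kg/m³

For an instantaneous plane source, C(x,t) = M/(n_e·A·√(4πDt)) · exp(−(x−vt)²/(4Dt)), with n_e·A the pore (flow) area.
Plume center vt = 0.0884 × 841 = 74.3444 m, so the well at 84.5 m is 10.1556 m downgradient of the peak.
√(4πDt) = 12.80 m, giving peak height M/(n_e·A·√(4πDt)) = 0.703/(0.38 × 105 × 12.80) = 0.001376 kg/m³.
(x−vt)²/(4Dt) = (10.1556)²/(4 × 0.0155 × 841) = 1.978; exp(−1.978) = 0.1383.
C = 0.001376 × 0.1383 = 0.000190 kg/m³.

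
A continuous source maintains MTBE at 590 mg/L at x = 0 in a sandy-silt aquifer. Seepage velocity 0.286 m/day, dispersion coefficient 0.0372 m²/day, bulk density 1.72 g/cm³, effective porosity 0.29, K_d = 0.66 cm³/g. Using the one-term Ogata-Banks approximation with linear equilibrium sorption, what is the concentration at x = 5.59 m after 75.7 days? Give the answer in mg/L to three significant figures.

Retardation factor R = 1 + ρ_b·K_d/n = 1 + 1.72 × 0.66/0.29 = 4.914.
Sorption retards both mechanisms: v_R = v/R = 0.05820 m/day, D_R = D/R = 0.007570 m²/day.
v_R·t = 0.05820 × 75.7 = 4.40574 m; 2√(D_R t) = 1.514 m; argument = (5.59 − 4.40574)/1.514 = 0.7822.
C = C₀ × ½·erfc(0.7822) = 590 × 0.1343 = 79.2 mg/L.

79.2 mg/L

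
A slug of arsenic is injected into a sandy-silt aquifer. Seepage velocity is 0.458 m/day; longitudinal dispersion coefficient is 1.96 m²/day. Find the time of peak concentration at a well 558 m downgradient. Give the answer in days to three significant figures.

For the 1D instantaneous-source solution, setting ∂C/∂t = 0 at fixed x gives v²t² + 2Dt − x² = 0, so t = (√(D² + v²x²) − D)/v².
√(D² + v²x²) = √(1.96² + 0.458² × 558²) = 255.6; v² = 0.209764.
t = (255.6 − 1.96)/0.209764 = 1210 days (vs. the pure-advection estimate x/v = 1220 d).

1210 days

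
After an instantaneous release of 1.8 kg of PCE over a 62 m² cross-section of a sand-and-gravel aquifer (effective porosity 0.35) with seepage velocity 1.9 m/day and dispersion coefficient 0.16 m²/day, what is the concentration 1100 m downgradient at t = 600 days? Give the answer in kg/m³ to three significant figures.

3.70e-05 kg/m³

For an instantaneous plane source, C(x,t) = M/(n_e·A·√(4πDt)) · exp(−(x−vt)²/(4Dt)), with n_e·A the pore (flow) area.
Plume center vt = 1.9 × 600 = 1140 m, so the well at 1100 m is 40 m upgradient of the peak.
√(4πDt) = 34.73 m, giving peak height M/(n_e·A·√(4πDt)) = 1.8/(0.35 × 62 × 34.73) = 0.002388 kg/m³.
(x−vt)²/(4Dt) = (-40)²/(4 × 0.16 × 600) = 4.167; exp(−4.167) = 0.01550.
C = 0.002388 × 0.01550 = 3.70e-05 kg/m³.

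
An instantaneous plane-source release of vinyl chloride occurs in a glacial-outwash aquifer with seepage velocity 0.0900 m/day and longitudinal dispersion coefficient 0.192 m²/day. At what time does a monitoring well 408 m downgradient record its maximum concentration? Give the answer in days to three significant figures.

For the 1D instantaneous-source solution, setting ∂C/∂t = 0 at fixed x gives v²t² + 2Dt − x² = 0, so t = (√(D² + v²x²) − D)/v².
√(D² + v²x²) = √(0.192² + 0.0900² × 408²) = 36.72; v² = 0.0081.
t = (36.72 − 0.192)/0.0081 = 4510 days (vs. the pure-advection estimate x/v = 4530 d).

4510 days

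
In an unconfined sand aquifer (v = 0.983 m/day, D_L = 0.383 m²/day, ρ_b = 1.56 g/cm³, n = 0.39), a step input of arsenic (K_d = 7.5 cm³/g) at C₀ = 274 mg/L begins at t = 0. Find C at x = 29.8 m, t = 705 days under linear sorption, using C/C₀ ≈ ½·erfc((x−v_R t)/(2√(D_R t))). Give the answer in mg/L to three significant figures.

Retardation factor R = 1 + ρ_b·K_d/n = 1 + 1.56 × 7.5/0.39 = 31.00.
Sorption retards both mechanisms: v_R = v/R = 0.03171 m/day, D_R = D/R = 0.01235 m²/day.
v_R·t = 0.03171 × 705 = 22.35555 m; 2√(D_R t) = 5.901 m; argument = (29.8 − 22.35555)/5.901 = 1.262.
C = C₀ × ½·erfc(1.262) = 274 × 0.03715 = 10.2 mg/L.

10.2 mg/L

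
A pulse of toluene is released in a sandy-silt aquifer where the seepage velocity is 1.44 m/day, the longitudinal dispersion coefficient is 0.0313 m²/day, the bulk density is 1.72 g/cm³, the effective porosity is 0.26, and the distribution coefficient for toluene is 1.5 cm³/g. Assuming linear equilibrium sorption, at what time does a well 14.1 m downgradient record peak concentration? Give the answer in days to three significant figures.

107 days

Retardation factor R = 1 + ρ_b·K_d/n = 1 + 1.72 × 1.5/0.26 = 10.92.
Sorption retards both mechanisms: v_R = v/R = 0.1319 m/day, D_R = D/R = 0.002866 m²/day.
Peak time from v_R²t² + 2D_R t − x² = 0: t = (√(D_R² + v_R²x²) − D_R)/v_R².
√(D_R² + v_R²x²) = √(0.002866² + 0.1319² × 14.1²) = 1.860; v_R² = 0.01740.
t = (1.860 − 0.002866)/0.01740 = 107 days.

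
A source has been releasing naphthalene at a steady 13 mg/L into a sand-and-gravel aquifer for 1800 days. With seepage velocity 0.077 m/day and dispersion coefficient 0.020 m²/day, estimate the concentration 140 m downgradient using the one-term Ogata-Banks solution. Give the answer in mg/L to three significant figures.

5.65 mg/L

For a continuous step input, C/C₀ ≈ ½·erfc((x−vt)/(2√(Dt))).
vt = 0.077 × 1800 = 138.6 m and 2√(Dt) = 2√(0.020 × 1800) = 12.00 m.
Argument (x−vt)/(2√(Dt)) = (140 − 138.6)/12.00 = 0.1167; ½·erfc(0.1167) = 0.4345.
C = 13 × 0.4345 = 5.65 mg/L.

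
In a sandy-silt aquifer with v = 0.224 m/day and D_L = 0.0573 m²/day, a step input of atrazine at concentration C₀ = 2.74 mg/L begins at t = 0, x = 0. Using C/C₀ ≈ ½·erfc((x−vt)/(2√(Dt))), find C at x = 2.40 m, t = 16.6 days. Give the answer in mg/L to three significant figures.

For a continuous step input, C/C₀ ≈ ½·erfc((x−vt)/(2√(Dt))).
vt = 0.224 × 16.6 = 3.7184 m and 2√(Dt) = 2√(0.0573 × 16.6) = 1.951 m.
Argument (x−vt)/(2√(Dt)) = (2.40 − 3.7184)/1.951 = -0.6758; ½·erfc(-0.6758) = 0.8304.
C = 2.74 × 0.8304 = 2.28 mg/L.

2.28 mg/L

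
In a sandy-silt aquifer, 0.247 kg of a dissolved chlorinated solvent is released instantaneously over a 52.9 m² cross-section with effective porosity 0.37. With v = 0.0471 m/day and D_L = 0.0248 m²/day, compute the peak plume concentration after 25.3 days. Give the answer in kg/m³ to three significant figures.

0.00449 kg/m³

The peak of an instantaneous 1D plume sits at x = vt; there the Gaussian factor is 1 and C_max = M/(n_e·A·√(4πDt)), where n_e·A is the pore area the mass is dissolved in.
√(4πDt) = √(4π × 0.0248 × 25.3) = 2.808 m, so C_max = 0.247/(0.37 × 52.9 × 2.808) = 0.00449 kg/m³.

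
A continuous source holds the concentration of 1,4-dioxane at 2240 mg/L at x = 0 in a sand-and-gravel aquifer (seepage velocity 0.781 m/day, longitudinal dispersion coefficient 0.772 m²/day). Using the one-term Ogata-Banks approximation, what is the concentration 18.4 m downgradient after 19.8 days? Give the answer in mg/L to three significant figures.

667 mg/L

For a continuous step input, C/C₀ ≈ ½·erfc((x−vt)/(2√(Dt))).
vt = 0.781 × 19.8 = 15.4638 m and 2√(Dt) = 2√(0.772 × 19.8) = 7.819 m.
Argument (x−vt)/(2√(Dt)) = (18.4 − 15.4638)/7.819 = 0.3755; ½·erfc(0.3755) = 0.2977.
C = 2240 × 0.2977 = 667 mg/L.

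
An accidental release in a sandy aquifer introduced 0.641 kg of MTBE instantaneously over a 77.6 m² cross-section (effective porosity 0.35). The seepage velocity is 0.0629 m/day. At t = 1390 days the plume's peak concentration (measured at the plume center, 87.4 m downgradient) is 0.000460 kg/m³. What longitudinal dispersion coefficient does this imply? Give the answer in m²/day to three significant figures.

At the plume center C_max = M/(n_e·A·√(4πDt)), so D = M²/(4πt·(n_e·A·C_max)²).
n_e·A·C_max = 0.35 × 77.6 × 0.000460 = 0.01249 kg/m.
D = 0.641²/(4π × 1390 × 0.01249²) = 0.151 m²/day.

0.151 m²/day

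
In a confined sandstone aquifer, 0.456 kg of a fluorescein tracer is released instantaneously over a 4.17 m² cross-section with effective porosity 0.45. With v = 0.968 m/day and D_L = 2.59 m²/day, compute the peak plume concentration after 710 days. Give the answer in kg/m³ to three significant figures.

0.00160 kg/m³

The peak of an instantaneous 1D plume sits at x = vt; there the Gaussian factor is 1 and C_max = M/(n_e·A·√(4πDt)), where n_e·A is the pore area the mass is dissolved in.
√(4πDt) = √(4π × 2.59 × 710) = 152.0 m, so C_max = 0.456/(0.45 × 4.17 × 152.0) = 0.00160 kg/m³.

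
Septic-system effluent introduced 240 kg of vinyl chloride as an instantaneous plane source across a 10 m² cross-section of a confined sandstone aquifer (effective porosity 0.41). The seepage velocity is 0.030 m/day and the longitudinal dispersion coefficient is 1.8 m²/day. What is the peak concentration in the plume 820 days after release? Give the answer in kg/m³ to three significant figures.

The peak of an instantaneous 1D plume sits at x = vt; there the Gaussian factor is 1 and C_max = M/(n_e·A·√(4πDt)), where n_e·A is the pore area the mass is dissolved in.
√(4πDt) = √(4π × 1.8 × 820) = 136.2 m, so C_max = 240/(0.41 × 10 × 136.2) = 0.430 kg/m³.

0.430 kg/m³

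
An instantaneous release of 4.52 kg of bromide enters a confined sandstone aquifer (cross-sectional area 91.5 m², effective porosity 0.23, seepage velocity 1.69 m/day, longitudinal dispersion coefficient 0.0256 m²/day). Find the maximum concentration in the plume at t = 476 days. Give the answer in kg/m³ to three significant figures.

The peak of an instantaneous 1D plume sits at x = vt; there the Gaussian factor is 1 and C_max = M/(n_e·A·√(4πDt)), where n_e·A is the pore area the mass is dissolved in.
√(4πDt) = √(4π × 0.0256 × 476) = 12.37 m, so C_max = 4.52/(0.23 × 91.5 × 12.37) = 0.0174 kg/m³.

0.0174 kg/m³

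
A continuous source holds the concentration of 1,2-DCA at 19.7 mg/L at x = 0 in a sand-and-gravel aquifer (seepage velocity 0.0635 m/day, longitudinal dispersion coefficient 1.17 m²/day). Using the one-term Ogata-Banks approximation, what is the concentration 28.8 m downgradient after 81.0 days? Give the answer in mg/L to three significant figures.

For a continuous step input, C/C₀ ≈ ½·erfc((x−vt)/(2√(Dt))).
vt = 0.0635 × 81.0 = 5.1435 m and 2√(Dt) = 2√(1.17 × 81.0) = 19.47 m.
Argument (x−vt)/(2√(Dt)) = (28.8 − 5.1435)/19.47 = 1.215; ½·erfc(1.215) = 0.04287.
C = 19.7 × 0.04287 = 0.845 mg/L.

0.845 mg/L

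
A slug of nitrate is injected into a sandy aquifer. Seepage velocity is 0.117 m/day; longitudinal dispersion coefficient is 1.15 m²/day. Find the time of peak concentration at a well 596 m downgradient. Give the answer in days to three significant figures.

For the 1D instantaneous-source solution, setting ∂C/∂t = 0 at fixed x gives v²t² + 2Dt − x² = 0, so t = (√(D² + v²x²) − D)/v².
√(D² + v²x²) = √(1.15² + 0.117² × 596²) = 69.74; v² = 0.013689.
t = (69.74 − 1.15)/0.013689 = 5010 days (vs. the pure-advection estimate x/v = 5090 d).

5010 days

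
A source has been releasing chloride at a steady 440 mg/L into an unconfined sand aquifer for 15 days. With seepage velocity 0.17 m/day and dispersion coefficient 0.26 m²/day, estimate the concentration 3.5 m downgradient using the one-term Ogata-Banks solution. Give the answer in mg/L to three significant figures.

161 mg/L

For a continuous step input, C/C₀ ≈ ½·erfc((x−vt)/(2√(Dt))).
vt = 0.17 × 15 = 2.55 m and 2√(Dt) = 2√(0.26 × 15) = 3.950 m.
Argument (x−vt)/(2√(Dt)) = (3.5 − 2.55)/3.950 = 0.2405; ½·erfc(0.2405) = 0.3669.
C = 440 × 0.3669 = 161 mg/L.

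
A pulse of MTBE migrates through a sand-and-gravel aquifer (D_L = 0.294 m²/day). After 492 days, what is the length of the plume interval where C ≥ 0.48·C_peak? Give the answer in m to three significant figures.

41.2 m

The plume is Gaussian with σ = √(2Dt) = √(2 × 0.294 × 492) = 17.01 m.
C/C_peak = exp(−Δx²/(2σ²)) = 0.48 ⇒ Δx = σ·√(−2 ln 0.48) = 17.01 × 1.212 = 20.62 m.
Width = 2Δx = 41.2 m.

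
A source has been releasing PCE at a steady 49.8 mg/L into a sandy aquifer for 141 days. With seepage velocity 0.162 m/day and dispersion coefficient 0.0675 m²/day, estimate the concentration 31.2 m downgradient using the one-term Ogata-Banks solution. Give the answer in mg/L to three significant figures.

For a continuous step input, C/C₀ ≈ ½·erfc((x−vt)/(2√(Dt))).
vt = 0.162 × 141 = 22.842 m and 2√(Dt) = 2√(0.0675 × 141) = 6.170 m.
Argument (x−vt)/(2√(Dt)) = (31.2 − 22.842)/6.170 = 1.355; ½·erfc(1.355) = 0.02767.
C = 49.8 × 0.02767 = 1.38 mg/L.

1.38 mg/L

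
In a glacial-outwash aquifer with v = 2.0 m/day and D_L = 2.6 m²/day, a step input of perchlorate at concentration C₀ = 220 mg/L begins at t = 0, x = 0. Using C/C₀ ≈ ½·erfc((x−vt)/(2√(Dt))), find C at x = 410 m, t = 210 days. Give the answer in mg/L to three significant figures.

136 mg/L

For a continuous step input, C/C₀ ≈ ½·erfc((x−vt)/(2√(Dt))).
vt = 2.0 × 210 = 420 m and 2√(Dt) = 2√(2.6 × 210) = 46.73 m.
Argument (x−vt)/(2√(Dt)) = (410 − 420)/46.73 = -0.2140; ½·erfc(-0.2140) = 0.6189.
C = 220 × 0.6189 = 136 mg/L.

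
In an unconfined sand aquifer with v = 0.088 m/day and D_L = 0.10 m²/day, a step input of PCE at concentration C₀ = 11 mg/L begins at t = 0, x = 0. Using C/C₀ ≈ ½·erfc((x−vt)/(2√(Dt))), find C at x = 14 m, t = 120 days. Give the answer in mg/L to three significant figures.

2.65 mg/L

For a continuous step input, C/C₀ ≈ ½·erfc((x−vt)/(2√(Dt))).
vt = 0.088 × 120 = 10.56 m and 2√(Dt) = 2√(0.10 × 120) = 6.928 m.
Argument (x−vt)/(2√(Dt)) = (14 − 10.56)/6.928 = 0.4965; ½·erfc(0.4965) = 0.2413.
C = 11 × 0.2413 = 2.65 mg/L.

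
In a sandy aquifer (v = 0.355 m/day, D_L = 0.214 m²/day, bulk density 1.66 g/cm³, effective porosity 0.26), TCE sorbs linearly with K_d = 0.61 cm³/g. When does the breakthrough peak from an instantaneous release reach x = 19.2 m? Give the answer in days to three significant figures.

257 days

Retardation factor R = 1 + ρ_b·K_d/n = 1 + 1.66 × 0.61/0.26 = 4.895.
Sorption retards both mechanisms: v_R = v/R = 0.07252 m/day, D_R = D/R = 0.04372 m²/day.
Peak time from v_R²t² + 2D_R t − x² = 0: t = (√(D_R² + v_R²x²) − D_R)/v_R².
√(D_R² + v_R²x²) = √(0.04372² + 0.07252² × 19.2²) = 1.393; v_R² = 0.005259.
t = (1.393 − 0.04372)/0.005259 = 257 days.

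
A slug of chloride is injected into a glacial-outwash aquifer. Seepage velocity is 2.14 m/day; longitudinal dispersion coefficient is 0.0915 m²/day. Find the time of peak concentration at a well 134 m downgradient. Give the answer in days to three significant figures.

For the 1D instantaneous-source solution, setting ∂C/∂t = 0 at fixed x gives v²t² + 2Dt − x² = 0, so t = (√(D² + v²x²) − D)/v².
√(D² + v²x²) = √(0.0915² + 2.14² × 134²) = 286.8; v² = 4.5796.
t = (286.8 − 0.0915)/4.5796 = 62.6 days (vs. the pure-advection estimate x/v = 62.6 d).

62.6 days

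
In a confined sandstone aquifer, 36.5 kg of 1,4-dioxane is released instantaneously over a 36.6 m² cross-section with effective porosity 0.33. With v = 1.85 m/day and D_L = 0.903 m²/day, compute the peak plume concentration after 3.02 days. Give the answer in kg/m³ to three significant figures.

0.516 kg/m³

The peak of an instantaneous 1D plume sits at x = vt; there the Gaussian factor is 1 and C_max = M/(n_e·A·√(4πDt)), where n_e·A is the pore area the mass is dissolved in.
√(4πDt) = √(4π × 0.903 × 3.02) = 5.854 m, so C_max = 36.5/(0.33 × 36.6 × 5.854) = 0.516 kg/m³.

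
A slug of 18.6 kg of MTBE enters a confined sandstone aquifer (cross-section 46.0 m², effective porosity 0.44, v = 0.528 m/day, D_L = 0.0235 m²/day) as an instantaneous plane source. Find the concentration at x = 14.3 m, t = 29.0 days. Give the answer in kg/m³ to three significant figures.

0.216 kg/m³

For an instantaneous plane source, C(x,t) = M/(n_e·A·√(4πDt)) · exp(−(x−vt)²/(4Dt)), with n_e·A the pore (flow) area.
Plume center vt = 0.528 × 29.0 = 15.312 m, so the well at 14.3 m is 1.012 m upgradient of the peak.
√(4πDt) = 2.926 m, giving peak height M/(n_e·A·√(4πDt)) = 18.6/(0.44 × 46.0 × 2.926) = 0.3141 kg/m³.
(x−vt)²/(4Dt) = (-1.012)²/(4 × 0.0235 × 29.0) = 0.3757; exp(−0.3757) = 0.6868.
C = 0.3141 × 0.6868 = 0.216 kg/m³.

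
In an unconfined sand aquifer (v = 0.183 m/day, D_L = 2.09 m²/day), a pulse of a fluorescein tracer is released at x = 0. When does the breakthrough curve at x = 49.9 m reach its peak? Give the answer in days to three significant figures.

217 days

For the 1D instantaneous-source solution, setting ∂C/∂t = 0 at fixed x gives v²t² + 2Dt − x² = 0, so t = (√(D² + v²x²) − D)/v².
√(D² + v²x²) = √(2.09² + 0.183² × 49.9²) = 9.368; v² = 0.033489.
t = (9.368 − 2.09)/0.033489 = 217 days (vs. the pure-advection estimate x/v = 273 d).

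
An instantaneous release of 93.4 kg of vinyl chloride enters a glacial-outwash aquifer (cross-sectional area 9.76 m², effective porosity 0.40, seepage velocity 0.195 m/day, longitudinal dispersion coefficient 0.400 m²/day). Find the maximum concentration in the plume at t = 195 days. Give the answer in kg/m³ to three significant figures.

The peak of an instantaneous 1D plume sits at x = vt; there the Gaussian factor is 1 and C_max = M/(n_e·A·√(4πDt)), where n_e·A is the pore area the mass is dissolved in.
√(4πDt) = √(4π × 0.400 × 195) = 31.31 m, so C_max = 93.4/(0.40 × 9.76 × 31.31) = 0.764 kg/m³.

0.764 kg/m³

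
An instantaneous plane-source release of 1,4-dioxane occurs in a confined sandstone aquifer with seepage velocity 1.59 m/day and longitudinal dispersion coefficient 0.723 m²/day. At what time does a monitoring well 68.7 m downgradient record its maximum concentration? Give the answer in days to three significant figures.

42.9 days

For the 1D instantaneous-source solution, setting ∂C/∂t = 0 at fixed x gives v²t² + 2Dt − x² = 0, so t = (√(D² + v²x²) − D)/v².
√(D² + v²x²) = √(0.723² + 1.59² × 68.7²) = 109.2; v² = 2.5281.
t = (109.2 − 0.723)/2.5281 = 42.9 days (vs. the pure-advection estimate x/v = 43.2 d).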